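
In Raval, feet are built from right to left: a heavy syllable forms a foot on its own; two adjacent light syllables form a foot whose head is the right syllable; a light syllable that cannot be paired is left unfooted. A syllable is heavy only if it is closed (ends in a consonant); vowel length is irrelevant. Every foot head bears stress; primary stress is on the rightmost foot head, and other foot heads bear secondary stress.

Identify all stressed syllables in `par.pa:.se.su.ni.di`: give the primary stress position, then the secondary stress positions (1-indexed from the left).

Weights: 1 par H, 2 pa: L, 3 se L, 4 su L, 5 ni L, 6 di L.
Parse right to left (heavy = foot alone; LL = one foot; stranded L unfooted): (ˈpar) pa: (se.ˈsu) (ni.ˈdi).
Foot heads: 1, 4, 6.
Primary stress on the rightmost head = syllable 6.
Secondary stress on 1, 4: ˌpar.pa:.se.ˌsu.ni.ˈdi.

primary 6, secondary 1, 4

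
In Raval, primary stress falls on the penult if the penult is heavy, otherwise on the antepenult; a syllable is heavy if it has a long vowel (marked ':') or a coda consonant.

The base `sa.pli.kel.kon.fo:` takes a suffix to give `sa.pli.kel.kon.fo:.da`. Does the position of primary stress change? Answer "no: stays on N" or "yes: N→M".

yes: 4→5

Base `sa.pli.kel.kon.fo:` (5 syllables):
  Weights: 3 kel H, 4 kon H, 5 fo: H.
  The penult (syllable 4, kon) is heavy, so it takes stress.
  → primary stress on syllable 4.
Suffixed `sa.pli.kel.kon.fo:.da` (6 syllables):
  Weights: 4 kon H, 5 fo: H, 6 da L.
  The penult (syllable 5, fo:) is heavy, so it takes stress.
  → primary stress on syllable 5.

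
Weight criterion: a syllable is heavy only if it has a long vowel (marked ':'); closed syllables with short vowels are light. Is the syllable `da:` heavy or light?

`da:`: long vowel, open (no coda). Long vowel → heavy.

heavy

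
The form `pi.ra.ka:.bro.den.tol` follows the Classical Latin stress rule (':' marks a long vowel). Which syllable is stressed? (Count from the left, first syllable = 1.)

5

Classical Latin: stress the penult if heavy (long vowel or closed), else the antepenult.
Weights: 4 bro L, 5 den H, 6 tol H.
The penult (syllable 5, den) is heavy, so it takes stress.
Stress on syllable 5: pi.ra.ka:.bro.ˈden.tol.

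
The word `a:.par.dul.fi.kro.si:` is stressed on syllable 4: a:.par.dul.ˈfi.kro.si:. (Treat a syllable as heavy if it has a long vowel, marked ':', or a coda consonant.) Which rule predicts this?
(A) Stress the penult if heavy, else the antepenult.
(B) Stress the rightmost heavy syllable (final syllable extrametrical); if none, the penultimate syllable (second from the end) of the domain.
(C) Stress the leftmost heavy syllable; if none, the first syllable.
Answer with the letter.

A

Rule A → syllable 4 ✓.
Rule B → syllable 3 (observed: 4).
Rule C → syllable 1 (observed: 4).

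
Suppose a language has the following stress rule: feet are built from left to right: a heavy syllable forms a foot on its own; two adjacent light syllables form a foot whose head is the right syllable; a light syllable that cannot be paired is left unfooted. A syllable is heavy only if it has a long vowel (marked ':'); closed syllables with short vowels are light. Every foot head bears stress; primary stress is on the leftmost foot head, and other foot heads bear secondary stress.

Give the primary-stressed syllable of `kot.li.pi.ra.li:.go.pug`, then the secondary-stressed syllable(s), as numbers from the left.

primary 2, secondary 4, 5, 7

Weights: 1 kot L, 2 li L, 3 pi L, 4 ra L, 5 li: H, 6 go L, 7 pug L.
Parse left to right (heavy = foot alone; LL = one foot; stranded L unfooted): (kot.ˈli) (pi.ˈra) (ˈli:) (go.ˈpug).
Foot heads: 2, 4, 5, 7.
Primary stress on the leftmost head = syllable 2.
Secondary stress on 4, 5, 7: kot.ˈli.pi.ˌra.ˌli:.go.ˌpug.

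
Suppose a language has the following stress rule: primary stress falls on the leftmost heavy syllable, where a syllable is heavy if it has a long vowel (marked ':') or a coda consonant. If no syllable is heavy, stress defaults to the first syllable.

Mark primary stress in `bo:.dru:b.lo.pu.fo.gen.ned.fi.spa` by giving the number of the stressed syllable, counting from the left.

1

Weights: 1 bo: H, 2 dru:b H, 3 lo L, 4 pu L, 5 fo L, 6 gen H, 7 ned H, 8 fi L, 9 spa L.
Heavy syllables in the domain: 1, 2, 6, 7. The leftmost is syllable 1 (bo:).
Primary stress: syllable 1 → ˈbo:.dru:b.lo.pu.fo.gen.ned.fi.spa.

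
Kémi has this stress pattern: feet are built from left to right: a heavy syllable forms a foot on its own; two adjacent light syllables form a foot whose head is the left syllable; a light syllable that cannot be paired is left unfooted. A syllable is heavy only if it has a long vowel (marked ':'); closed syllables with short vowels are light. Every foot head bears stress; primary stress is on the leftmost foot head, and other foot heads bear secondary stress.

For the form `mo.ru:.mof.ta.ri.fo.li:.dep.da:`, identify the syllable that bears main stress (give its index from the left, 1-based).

Weights: 1 mo L, 2 ru: H, 3 mof L, 4 ta L, 5 ri L, 6 fo L, 7 li: H, 8 dep L, 9 da: H.
Parse left to right (heavy = foot alone; LL = one foot; stranded L unfooted): mo (ˈru:) (ˈmof.ta) (ˈri.fo) (ˈli:) dep (ˈda:).
Foot heads: 2, 3, 5, 7, 9.
Primary stress on the leftmost head = syllable 2.
Primary stress: syllable 2 → mo.ˈru:.mof.ta.ri.fo.li:.dep.da:.

2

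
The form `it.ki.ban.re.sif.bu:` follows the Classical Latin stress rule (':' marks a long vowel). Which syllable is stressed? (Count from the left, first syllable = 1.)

5

Classical Latin: stress the penult if heavy (long vowel or closed), else the antepenult.
Weights: 4 re L, 5 sif H, 6 bu: H.
The penult (syllable 5, sif) is heavy, so it takes stress.
Stress on syllable 5: it.ki.ban.re.ˈsif.bu:.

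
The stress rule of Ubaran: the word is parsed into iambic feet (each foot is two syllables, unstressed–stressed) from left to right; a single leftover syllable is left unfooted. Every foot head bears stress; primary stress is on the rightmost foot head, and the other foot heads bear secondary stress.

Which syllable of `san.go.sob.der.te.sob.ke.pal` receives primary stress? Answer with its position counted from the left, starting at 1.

Parse left to right into iambic (σˈσ) feet: (san.ˈgo) (sob.ˈder) (te.ˈsob) (ke.ˈpal).
Foot heads (stressed positions): 2, 4, 6, 8.
End Rule Rightmost: primary stress on the rightmost head = syllable 8.
Primary stress: syllable 8 → san.go.sob.der.te.sob.ke.ˈpal.

8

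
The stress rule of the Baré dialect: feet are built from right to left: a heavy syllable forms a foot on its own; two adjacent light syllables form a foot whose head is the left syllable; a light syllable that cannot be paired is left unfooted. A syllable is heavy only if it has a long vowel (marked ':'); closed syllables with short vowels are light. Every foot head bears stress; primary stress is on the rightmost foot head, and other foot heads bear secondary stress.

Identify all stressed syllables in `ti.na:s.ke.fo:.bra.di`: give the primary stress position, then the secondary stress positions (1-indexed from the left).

primary 5, secondary 2, 4

Weights: 1 ti L, 2 na:s H, 3 ke L, 4 fo: H, 5 bra L, 6 di L.
Parse right to left (heavy = foot alone; LL = one foot; stranded L unfooted): ti (ˈna:s) ke (ˈfo:) (ˈbra.di).
Foot heads: 2, 4, 5.
Primary stress on the rightmost head = syllable 5.
Secondary stress on 2, 4: ti.ˌna:s.ke.ˌfo:.ˈbra.di.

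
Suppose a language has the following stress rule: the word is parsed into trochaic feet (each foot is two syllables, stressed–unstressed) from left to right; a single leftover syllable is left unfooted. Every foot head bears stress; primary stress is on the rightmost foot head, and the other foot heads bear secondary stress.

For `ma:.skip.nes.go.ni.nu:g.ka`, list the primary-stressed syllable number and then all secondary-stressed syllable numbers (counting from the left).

Parse left to right into trochaic (ˈσσ) feet: (ˈma:.skip) (ˈnes.go) (ˈni.nu:g) ka. Syllable 7 is left unfooted.
Foot heads (stressed positions): 1, 3, 5.
End Rule Rightmost: primary stress on the rightmost head = syllable 5.
Secondary stress on 1, 3: ˌma:.skip.ˌnes.go.ˈni.nu:g.ka.

primary 5, secondary 1, 3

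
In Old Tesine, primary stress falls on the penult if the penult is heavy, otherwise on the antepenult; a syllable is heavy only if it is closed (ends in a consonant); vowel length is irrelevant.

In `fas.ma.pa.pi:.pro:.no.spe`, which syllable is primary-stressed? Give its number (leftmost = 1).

Weights: 5 pro: L, 6 no L, 7 spe L.
The penult (syllable 6, no) is light, so stress falls on the antepenult (syllable 5, pro:).
Primary stress: syllable 5 → fas.ma.pa.pi:.ˈpro:.no.spe.

5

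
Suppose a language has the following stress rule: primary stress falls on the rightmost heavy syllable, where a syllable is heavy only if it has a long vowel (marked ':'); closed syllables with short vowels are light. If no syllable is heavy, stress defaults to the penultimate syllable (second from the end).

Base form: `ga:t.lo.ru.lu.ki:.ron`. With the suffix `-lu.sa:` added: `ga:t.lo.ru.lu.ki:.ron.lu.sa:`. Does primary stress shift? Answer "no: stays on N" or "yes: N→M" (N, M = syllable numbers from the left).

yes: 5→8

Base `ga:t.lo.ru.lu.ki:.ron` (6 syllables):
  Weights: 1 ga:t H, 2 lo L, 3 ru L, 4 lu L, 5 ki: H, 6 ron L.
  Heavy syllables in the domain: 1, 5. The rightmost is syllable 5 (ki:).
  → primary stress on syllable 5.
Suffixed `ga:t.lo.ru.lu.ki:.ron.lu.sa:` (8 syllables):
  Weights: 1 ga:t H, 2 lo L, 3 ru L, 4 lu L, 5 ki: H, 6 ron L, 7 lu L, 8 sa: H.
  Heavy syllables in the domain: 1, 5, 8. The rightmost is syllable 8 (sa:).
  → primary stress on syllable 8.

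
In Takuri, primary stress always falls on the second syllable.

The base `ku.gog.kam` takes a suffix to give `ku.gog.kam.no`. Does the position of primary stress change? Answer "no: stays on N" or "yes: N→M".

Base `ku.gog.kam` (3 syllables):
  The word has 3 syllables; the second syllable is syllable 2 (gog).
  → primary stress on syllable 2.
Suffixed `ku.gog.kam.no` (4 syllables):
  The word has 4 syllables; the second syllable is syllable 2 (gog).
  → primary stress on syllable 2.

no: stays on 2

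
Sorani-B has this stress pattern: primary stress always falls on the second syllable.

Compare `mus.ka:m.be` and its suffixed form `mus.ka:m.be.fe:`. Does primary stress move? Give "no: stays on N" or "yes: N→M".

Base `mus.ka:m.be` (3 syllables):
  The word has 3 syllables; the second syllable is syllable 2 (ka:m).
  → primary stress on syllable 2.
Suffixed `mus.ka:m.be.fe:` (4 syllables):
  The word has 4 syllables; the second syllable is syllable 2 (ka:m).
  → primary stress on syllable 2.

no: stays on 2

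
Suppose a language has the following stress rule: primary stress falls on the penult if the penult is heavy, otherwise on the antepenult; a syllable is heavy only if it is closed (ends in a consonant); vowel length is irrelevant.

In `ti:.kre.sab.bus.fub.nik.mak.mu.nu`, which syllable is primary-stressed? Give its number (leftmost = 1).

Weights: 7 mak H, 8 mu L, 9 nu L.
The penult (syllable 8, mu) is light, so stress falls on the antepenult (syllable 7, mak).
Primary stress: syllable 7 → ti:.kre.sab.bus.fub.nik.ˈmak.mu.nu.

7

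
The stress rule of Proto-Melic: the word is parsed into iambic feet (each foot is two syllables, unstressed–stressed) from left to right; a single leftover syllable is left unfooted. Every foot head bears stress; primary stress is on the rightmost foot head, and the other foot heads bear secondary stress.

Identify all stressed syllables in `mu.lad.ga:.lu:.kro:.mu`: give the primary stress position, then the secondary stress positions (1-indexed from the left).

Parse left to right into iambic (σˈσ) feet: (mu.ˈlad) (ga:.ˈlu:) (kro:.ˈmu).
Foot heads (stressed positions): 2, 4, 6.
End Rule Rightmost: primary stress on the rightmost head = syllable 6.
Secondary stress on 2, 4: mu.ˌlad.ga:.ˌlu:.kro:.ˈmu.

primary 6, secondary 2, 4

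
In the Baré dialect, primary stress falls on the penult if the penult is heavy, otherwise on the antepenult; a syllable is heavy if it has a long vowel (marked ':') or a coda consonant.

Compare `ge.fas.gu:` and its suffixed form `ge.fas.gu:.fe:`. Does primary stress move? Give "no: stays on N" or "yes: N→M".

Base `ge.fas.gu:` (3 syllables):
  Weights: 1 ge L, 2 fas H, 3 gu: H.
  The penult (syllable 2, fas) is heavy, so it takes stress.
  → primary stress on syllable 2.
Suffixed `ge.fas.gu:.fe:` (4 syllables):
  Weights: 2 fas H, 3 gu: H, 4 fe: H.
  The penult (syllable 3, gu:) is heavy, so it takes stress.
  → primary stress on syllable 3.

yes: 2→3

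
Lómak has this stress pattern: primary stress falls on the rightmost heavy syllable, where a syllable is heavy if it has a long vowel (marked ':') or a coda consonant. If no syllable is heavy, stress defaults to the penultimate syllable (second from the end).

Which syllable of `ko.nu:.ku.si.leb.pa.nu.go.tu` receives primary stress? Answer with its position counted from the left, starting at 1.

Weights: 1 ko L, 2 nu: H, 3 ku L, 4 si L, 5 leb H, 6 pa L, 7 nu L, 8 go L, 9 tu L.
Heavy syllables in the domain: 2, 5. The rightmost is syllable 5 (leb).
Primary stress: syllable 5 → ko.nu:.ku.si.ˈleb.pa.nu.go.tu.

5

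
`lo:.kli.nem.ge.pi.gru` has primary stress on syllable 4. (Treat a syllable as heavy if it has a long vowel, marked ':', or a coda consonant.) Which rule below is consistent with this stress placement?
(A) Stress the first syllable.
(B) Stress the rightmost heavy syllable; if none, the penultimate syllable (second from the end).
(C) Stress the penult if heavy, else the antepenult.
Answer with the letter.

Rule A → syllable 1 (observed: 4).
Rule B → syllable 3 (observed: 4).
Rule C → syllable 4 ✓.

C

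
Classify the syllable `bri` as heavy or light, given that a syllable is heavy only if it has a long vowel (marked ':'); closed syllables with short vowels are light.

light

`bri`: short vowel, open (no coda). Short vowel → light.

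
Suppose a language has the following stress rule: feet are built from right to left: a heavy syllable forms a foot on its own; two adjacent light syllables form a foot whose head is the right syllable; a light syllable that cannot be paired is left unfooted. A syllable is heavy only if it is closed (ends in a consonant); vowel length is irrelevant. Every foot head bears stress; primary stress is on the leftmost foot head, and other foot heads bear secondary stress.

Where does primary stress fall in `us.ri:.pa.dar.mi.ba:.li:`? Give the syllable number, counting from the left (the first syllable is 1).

Weights: 1 us H, 2 ri: L, 3 pa L, 4 dar H, 5 mi L, 6 ba: L, 7 li: L.
Parse right to left (heavy = foot alone; LL = one foot; stranded L unfooted): (ˈus) (ri:.ˈpa) (ˈdar) mi (ba:.ˈli:).
Foot heads: 1, 3, 4, 7.
Primary stress on the leftmost head = syllable 1.
Primary stress: syllable 1 → ˈus.ri:.pa.dar.mi.ba:.li:.

1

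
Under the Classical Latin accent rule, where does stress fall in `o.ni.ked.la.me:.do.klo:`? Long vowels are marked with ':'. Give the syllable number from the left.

5

Classical Latin: stress the penult if heavy (long vowel or closed), else the antepenult.
Weights: 5 me: H, 6 do L, 7 klo: H.
The penult (syllable 6, do) is light, so stress falls on the antepenult (syllable 5, me:).
Stress on syllable 5: o.ni.ked.la.ˈme:.do.klo:.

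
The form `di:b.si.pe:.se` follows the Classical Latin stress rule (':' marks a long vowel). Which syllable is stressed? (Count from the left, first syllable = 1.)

3

Classical Latin: stress the penult if heavy (long vowel or closed), else the antepenult.
Weights: 2 si L, 3 pe: H, 4 se L.
The penult (syllable 3, pe:) is heavy, so it takes stress.
Stress on syllable 3: di:b.si.ˈpe:.se.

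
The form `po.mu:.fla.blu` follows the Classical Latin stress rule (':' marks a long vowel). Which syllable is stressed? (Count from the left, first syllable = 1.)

2

Classical Latin: stress the penult if heavy (long vowel or closed), else the antepenult.
Weights: 2 mu: H, 3 fla L, 4 blu L.
The penult (syllable 3, fla) is light, so stress falls on the antepenult (syllable 2, mu:).
Stress on syllable 2: po.ˈmu:.fla.blu.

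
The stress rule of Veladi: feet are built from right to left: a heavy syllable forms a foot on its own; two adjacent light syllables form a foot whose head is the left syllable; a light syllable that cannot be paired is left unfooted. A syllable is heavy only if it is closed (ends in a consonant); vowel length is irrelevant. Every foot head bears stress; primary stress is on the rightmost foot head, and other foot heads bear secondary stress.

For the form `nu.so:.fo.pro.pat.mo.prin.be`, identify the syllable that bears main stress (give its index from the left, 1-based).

Weights: 1 nu L, 2 so: L, 3 fo L, 4 pro L, 5 pat H, 6 mo L, 7 prin H, 8 be L.
Parse right to left (heavy = foot alone; LL = one foot; stranded L unfooted): (ˈnu.so:) (ˈfo.pro) (ˈpat) mo (ˈprin) be.
Foot heads: 1, 3, 5, 7.
Primary stress on the rightmost head = syllable 7.
Primary stress: syllable 7 → nu.so:.fo.pro.pat.mo.ˈprin.be.

7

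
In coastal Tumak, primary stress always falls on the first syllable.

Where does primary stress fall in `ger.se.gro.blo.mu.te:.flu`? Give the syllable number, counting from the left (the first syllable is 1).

1

The word has 7 syllables; the first syllable is syllable 1 (ger).
Primary stress: syllable 1 → ˈger.se.gro.blo.mu.te:.flu.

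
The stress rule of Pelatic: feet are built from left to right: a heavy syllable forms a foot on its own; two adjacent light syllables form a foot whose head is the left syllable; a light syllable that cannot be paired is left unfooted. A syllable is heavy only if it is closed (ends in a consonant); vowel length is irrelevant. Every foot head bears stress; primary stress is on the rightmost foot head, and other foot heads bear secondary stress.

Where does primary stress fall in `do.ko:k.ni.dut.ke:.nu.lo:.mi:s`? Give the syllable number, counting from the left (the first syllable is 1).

8

Weights: 1 do L, 2 ko:k H, 3 ni L, 4 dut H, 5 ke: L, 6 nu L, 7 lo: L, 8 mi:s H.
Parse left to right (heavy = foot alone; LL = one foot; stranded L unfooted): do (ˈko:k) ni (ˈdut) (ˈke:.nu) lo: (ˈmi:s).
Foot heads: 2, 4, 5, 8.
Primary stress on the rightmost head = syllable 8.
Primary stress: syllable 8 → do.ko:k.ni.dut.ke:.nu.lo:.ˈmi:s.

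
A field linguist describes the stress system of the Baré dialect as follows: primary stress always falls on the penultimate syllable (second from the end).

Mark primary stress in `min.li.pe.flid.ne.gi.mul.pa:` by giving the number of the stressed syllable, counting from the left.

7

The word has 8 syllables; the penultimate syllable (second from the end) is syllable 7 (mul).
Primary stress: syllable 7 → min.li.pe.flid.ne.gi.ˈmul.pa:.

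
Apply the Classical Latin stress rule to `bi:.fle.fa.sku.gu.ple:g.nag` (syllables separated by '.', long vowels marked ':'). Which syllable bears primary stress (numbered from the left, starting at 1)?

6

Classical Latin: stress the penult if heavy (long vowel or closed), else the antepenult.
Weights: 5 gu L, 6 ple:g H, 7 nag H.
The penult (syllable 6, ple:g) is heavy, so it takes stress.
Stress on syllable 6: bi:.fle.fa.sku.gu.ˈple:g.nag.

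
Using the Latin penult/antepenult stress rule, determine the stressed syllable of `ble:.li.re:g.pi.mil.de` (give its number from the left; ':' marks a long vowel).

5

Classical Latin: stress the penult if heavy (long vowel or closed), else the antepenult.
Weights: 4 pi L, 5 mil H, 6 de L.
The penult (syllable 5, mil) is heavy, so it takes stress.
Stress on syllable 5: ble:.li.re:g.pi.ˈmil.de.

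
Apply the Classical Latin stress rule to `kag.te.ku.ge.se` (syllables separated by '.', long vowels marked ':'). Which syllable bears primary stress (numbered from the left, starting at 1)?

Classical Latin: stress the penult if heavy (long vowel or closed), else the antepenult.
Weights: 3 ku L, 4 ge L, 5 se L.
The penult (syllable 4, ge) is light, so stress falls on the antepenult (syllable 3, ku).
Stress on syllable 3: kag.te.ˈku.ge.se.

3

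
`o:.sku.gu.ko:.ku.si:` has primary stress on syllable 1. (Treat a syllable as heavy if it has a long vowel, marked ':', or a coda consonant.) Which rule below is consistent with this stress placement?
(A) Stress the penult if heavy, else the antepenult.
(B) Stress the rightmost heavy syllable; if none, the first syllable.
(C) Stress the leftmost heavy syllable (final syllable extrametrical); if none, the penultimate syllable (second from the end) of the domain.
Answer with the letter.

Rule A → syllable 4 (observed: 1).
Rule B → syllable 6 (observed: 1).
Rule C → syllable 1 ✓.

C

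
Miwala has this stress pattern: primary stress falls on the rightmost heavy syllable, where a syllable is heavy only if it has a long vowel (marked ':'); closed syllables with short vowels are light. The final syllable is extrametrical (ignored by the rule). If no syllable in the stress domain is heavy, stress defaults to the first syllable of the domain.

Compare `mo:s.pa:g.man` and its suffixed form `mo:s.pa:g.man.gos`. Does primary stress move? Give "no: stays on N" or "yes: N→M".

no: stays on 2

Base `mo:s.pa:g.man` (3 syllables):
  The final syllable (3, man) is extrametrical; the stress domain is syllables 1–2.
  Weights: 1 mo:s H, 2 pa:g H.
  Heavy syllables in the domain: 1, 2. The rightmost is syllable 2 (pa:g).
  → primary stress on syllable 2.
Suffixed `mo:s.pa:g.man.gos` (4 syllables):
  The final syllable (4, gos) is extrametrical; the stress domain is syllables 1–3.
  Weights: 1 mo:s H, 2 pa:g H, 3 man L.
  Heavy syllables in the domain: 1, 2. The rightmost is syllable 2 (pa:g).
  → primary stress on syllable 2.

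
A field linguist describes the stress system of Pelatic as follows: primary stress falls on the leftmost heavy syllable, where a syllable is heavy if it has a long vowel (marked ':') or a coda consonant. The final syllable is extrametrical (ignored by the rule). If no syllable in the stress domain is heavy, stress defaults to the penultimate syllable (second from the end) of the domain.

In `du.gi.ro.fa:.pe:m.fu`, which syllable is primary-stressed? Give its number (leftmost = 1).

4

The final syllable (6, fu) is extrametrical; the stress domain is syllables 1–5.
Weights: 1 du L, 2 gi L, 3 ro L, 4 fa: H, 5 pe:m H.
Heavy syllables in the domain: 4, 5. The leftmost is syllable 4 (fa:).
Primary stress: syllable 4 → du.gi.ro.ˈfa:.pe:m.fu.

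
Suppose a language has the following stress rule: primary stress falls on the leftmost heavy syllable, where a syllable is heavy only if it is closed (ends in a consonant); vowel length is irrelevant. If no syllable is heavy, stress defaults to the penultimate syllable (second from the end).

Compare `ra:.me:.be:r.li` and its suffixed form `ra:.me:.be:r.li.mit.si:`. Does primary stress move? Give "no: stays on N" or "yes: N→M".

no: stays on 3

Base `ra:.me:.be:r.li` (4 syllables):
  Weights: 1 ra: L, 2 me: L, 3 be:r H, 4 li L.
  Heavy syllables in the domain: 3. The leftmost is syllable 3 (be:r).
  → primary stress on syllable 3.
Suffixed `ra:.me:.be:r.li.mit.si:` (6 syllables):
  Weights: 1 ra: L, 2 me: L, 3 be:r H, 4 li L, 5 mit H, 6 si: L.
  Heavy syllables in the domain: 3, 5. The leftmost is syllable 3 (be:r).
  → primary stress on syllable 3.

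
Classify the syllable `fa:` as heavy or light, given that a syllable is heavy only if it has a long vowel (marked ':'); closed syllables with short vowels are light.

`fa:`: long vowel, open (no coda). Long vowel → heavy.

heavy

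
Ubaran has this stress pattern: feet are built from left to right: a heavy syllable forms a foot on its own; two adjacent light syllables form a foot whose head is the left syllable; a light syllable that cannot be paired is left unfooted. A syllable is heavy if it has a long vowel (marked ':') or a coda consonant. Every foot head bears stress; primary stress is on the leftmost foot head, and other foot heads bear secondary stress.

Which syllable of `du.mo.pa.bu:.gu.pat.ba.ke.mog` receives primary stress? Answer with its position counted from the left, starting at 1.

Weights: 1 du L, 2 mo L, 3 pa L, 4 bu: H, 5 gu L, 6 pat H, 7 ba L, 8 ke L, 9 mog H.
Parse left to right (heavy = foot alone; LL = one foot; stranded L unfooted): (ˈdu.mo) pa (ˈbu:) gu (ˈpat) (ˈba.ke) (ˈmog).
Foot heads: 1, 4, 6, 7, 9.
Primary stress on the leftmost head = syllable 1.
Primary stress: syllable 1 → ˈdu.mo.pa.bu:.gu.pat.ba.ke.mog.

1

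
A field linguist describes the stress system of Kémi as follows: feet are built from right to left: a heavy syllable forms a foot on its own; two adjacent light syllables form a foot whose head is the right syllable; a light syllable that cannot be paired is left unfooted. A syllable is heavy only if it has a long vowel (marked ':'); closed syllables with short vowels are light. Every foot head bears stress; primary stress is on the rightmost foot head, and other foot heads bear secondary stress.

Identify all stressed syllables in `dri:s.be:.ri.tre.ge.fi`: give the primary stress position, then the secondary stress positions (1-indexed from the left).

Weights: 1 dri:s H, 2 be: H, 3 ri L, 4 tre L, 5 ge L, 6 fi L.
Parse right to left (heavy = foot alone; LL = one foot; stranded L unfooted): (ˈdri:s) (ˈbe:) (ri.ˈtre) (ge.ˈfi).
Foot heads: 1, 2, 4, 6.
Primary stress on the rightmost head = syllable 6.
Secondary stress on 1, 2, 4: ˌdri:s.ˌbe:.ri.ˌtre.ge.ˈfi.

primary 6, secondary 1, 2, 4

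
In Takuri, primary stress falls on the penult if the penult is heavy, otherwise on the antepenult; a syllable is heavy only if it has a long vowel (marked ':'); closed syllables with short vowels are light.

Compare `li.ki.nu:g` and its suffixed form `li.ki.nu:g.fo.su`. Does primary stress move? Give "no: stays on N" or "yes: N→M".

Base `li.ki.nu:g` (3 syllables):
  Weights: 1 li L, 2 ki L, 3 nu:g H.
  The penult (syllable 2, ki) is light, so stress falls on the antepenult (syllable 1, li).
  → primary stress on syllable 1.
Suffixed `li.ki.nu:g.fo.su` (5 syllables):
  Weights: 3 nu:g H, 4 fo L, 5 su L.
  The penult (syllable 4, fo) is light, so stress falls on the antepenult (syllable 3, nu:g).
  → primary stress on syllable 3.

yes: 1→3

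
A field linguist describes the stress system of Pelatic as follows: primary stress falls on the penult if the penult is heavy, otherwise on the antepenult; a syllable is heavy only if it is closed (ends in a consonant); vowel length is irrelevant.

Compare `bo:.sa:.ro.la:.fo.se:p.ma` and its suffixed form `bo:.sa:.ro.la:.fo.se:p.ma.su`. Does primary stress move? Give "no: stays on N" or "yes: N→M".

Base `bo:.sa:.ro.la:.fo.se:p.ma` (7 syllables):
  Weights: 5 fo L, 6 se:p H, 7 ma L.
  The penult (syllable 6, se:p) is heavy, so it takes stress.
  → primary stress on syllable 6.
Suffixed `bo:.sa:.ro.la:.fo.se:p.ma.su` (8 syllables):
  Weights: 6 se:p H, 7 ma L, 8 su L.
  The penult (syllable 7, ma) is light, so stress falls on the antepenult (syllable 6, se:p).
  → primary stress on syllable 6.

no: stays on 6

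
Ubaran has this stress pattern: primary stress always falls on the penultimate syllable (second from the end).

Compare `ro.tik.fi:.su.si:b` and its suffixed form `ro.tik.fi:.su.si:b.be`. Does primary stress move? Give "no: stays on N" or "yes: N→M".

Base `ro.tik.fi:.su.si:b` (5 syllables):
  The word has 5 syllables; the penultimate syllable (second from the end) is syllable 4 (su).
  → primary stress on syllable 4.
Suffixed `ro.tik.fi:.su.si:b.be` (6 syllables):
  The word has 6 syllables; the penultimate syllable (second from the end) is syllable 5 (si:b).
  → primary stress on syllable 5.

yes: 4→5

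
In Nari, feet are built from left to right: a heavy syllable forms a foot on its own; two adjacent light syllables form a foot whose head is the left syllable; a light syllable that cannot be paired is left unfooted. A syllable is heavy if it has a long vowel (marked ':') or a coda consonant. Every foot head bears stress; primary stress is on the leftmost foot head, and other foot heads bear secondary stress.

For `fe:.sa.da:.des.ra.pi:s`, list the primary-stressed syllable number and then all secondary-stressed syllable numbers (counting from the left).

Weights: 1 fe: H, 2 sa L, 3 da: H, 4 des H, 5 ra L, 6 pi:s H.
Parse left to right (heavy = foot alone; LL = one foot; stranded L unfooted): (ˈfe:) sa (ˈda:) (ˈdes) ra (ˈpi:s).
Foot heads: 1, 3, 4, 6.
Primary stress on the leftmost head = syllable 1.
Secondary stress on 3, 4, 6: ˈfe:.sa.ˌda:.ˌdes.ra.ˌpi:s.

primary 1, secondary 3, 4, 6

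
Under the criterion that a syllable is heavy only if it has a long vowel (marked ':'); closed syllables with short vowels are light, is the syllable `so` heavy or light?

light

`so`: short vowel, open (no coda). Short vowel → light.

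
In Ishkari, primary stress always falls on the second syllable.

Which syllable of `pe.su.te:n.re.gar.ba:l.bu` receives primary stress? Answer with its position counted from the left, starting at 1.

2

The word has 7 syllables; the second syllable is syllable 2 (su).
Primary stress: syllable 2 → pe.ˈsu.te:n.re.gar.ba:l.bu.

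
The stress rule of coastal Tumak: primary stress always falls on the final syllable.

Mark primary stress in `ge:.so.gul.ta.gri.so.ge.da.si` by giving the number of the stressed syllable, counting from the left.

9

The word has 9 syllables; the final syllable is syllable 9 (si).
Primary stress: syllable 9 → ge:.so.gul.ta.gri.so.ge.da.ˈsi.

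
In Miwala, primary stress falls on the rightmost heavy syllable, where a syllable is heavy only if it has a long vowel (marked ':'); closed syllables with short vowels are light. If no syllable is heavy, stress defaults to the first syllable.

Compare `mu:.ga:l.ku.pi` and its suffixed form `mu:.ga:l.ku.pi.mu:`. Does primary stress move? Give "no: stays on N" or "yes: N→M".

yes: 2→5

Base `mu:.ga:l.ku.pi` (4 syllables):
  Weights: 1 mu: H, 2 ga:l H, 3 ku L, 4 pi L.
  Heavy syllables in the domain: 1, 2. The rightmost is syllable 2 (ga:l).
  → primary stress on syllable 2.
Suffixed `mu:.ga:l.ku.pi.mu:` (5 syllables):
  Weights: 1 mu: H, 2 ga:l H, 3 ku L, 4 pi L, 5 mu: H.
  Heavy syllables in the domain: 1, 2, 5. The rightmost is syllable 5 (mu:).
  → primary stress on syllable 5.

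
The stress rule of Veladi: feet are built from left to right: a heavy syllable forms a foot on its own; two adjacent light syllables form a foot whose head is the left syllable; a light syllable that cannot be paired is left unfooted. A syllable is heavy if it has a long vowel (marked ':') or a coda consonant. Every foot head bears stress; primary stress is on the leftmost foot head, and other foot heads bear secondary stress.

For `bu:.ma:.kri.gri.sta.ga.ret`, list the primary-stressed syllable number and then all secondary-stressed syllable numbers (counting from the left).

primary 1, secondary 2, 3, 5, 7

Weights: 1 bu: H, 2 ma: H, 3 kri L, 4 gri L, 5 sta L, 6 ga L, 7 ret H.
Parse left to right (heavy = foot alone; LL = one foot; stranded L unfooted): (ˈbu:) (ˈma:) (ˈkri.gri) (ˈsta.ga) (ˈret).
Foot heads: 1, 2, 3, 5, 7.
Primary stress on the leftmost head = syllable 1.
Secondary stress on 2, 3, 5, 7: ˈbu:.ˌma:.ˌkri.gri.ˌsta.ga.ˌret.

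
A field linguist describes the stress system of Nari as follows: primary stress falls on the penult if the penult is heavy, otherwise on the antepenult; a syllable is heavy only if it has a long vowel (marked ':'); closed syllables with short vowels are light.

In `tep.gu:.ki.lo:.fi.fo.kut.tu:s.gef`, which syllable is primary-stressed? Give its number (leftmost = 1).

Weights: 7 kut L, 8 tu:s H, 9 gef L.
The penult (syllable 8, tu:s) is heavy, so it takes stress.
Primary stress: syllable 8 → tep.gu:.ki.lo:.fi.fo.kut.ˈtu:s.gef.

8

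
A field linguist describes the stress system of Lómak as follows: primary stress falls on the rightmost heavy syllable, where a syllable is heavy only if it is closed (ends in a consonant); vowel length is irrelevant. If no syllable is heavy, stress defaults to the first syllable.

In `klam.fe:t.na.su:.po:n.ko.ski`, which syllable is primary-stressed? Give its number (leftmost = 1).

5

Weights: 1 klam H, 2 fe:t H, 3 na L, 4 su: L, 5 po:n H, 6 ko L, 7 ski L.
Heavy syllables in the domain: 1, 2, 5. The rightmost is syllable 5 (po:n).
Primary stress: syllable 5 → klam.fe:t.na.su:.ˈpo:n.ko.ski.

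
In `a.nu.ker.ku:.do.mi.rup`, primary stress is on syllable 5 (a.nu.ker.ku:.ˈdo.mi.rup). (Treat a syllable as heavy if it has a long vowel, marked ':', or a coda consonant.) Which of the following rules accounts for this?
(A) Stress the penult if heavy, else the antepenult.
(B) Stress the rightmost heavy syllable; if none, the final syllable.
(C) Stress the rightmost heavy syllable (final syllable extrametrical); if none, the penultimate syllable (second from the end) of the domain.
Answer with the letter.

Rule A → syllable 5 ✓.
Rule B → syllable 7 (observed: 5).
Rule C → syllable 4 (observed: 5).

A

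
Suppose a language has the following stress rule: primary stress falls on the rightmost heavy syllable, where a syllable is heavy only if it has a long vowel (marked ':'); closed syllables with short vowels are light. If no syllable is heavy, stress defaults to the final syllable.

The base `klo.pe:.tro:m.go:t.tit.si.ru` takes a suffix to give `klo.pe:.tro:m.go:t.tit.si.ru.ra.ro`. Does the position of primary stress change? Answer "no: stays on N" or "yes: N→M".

Base `klo.pe:.tro:m.go:t.tit.si.ru` (7 syllables):
  Weights: 1 klo L, 2 pe: H, 3 tro:m H, 4 go:t H, 5 tit L, 6 si L, 7 ru L.
  Heavy syllables in the domain: 2, 3, 4. The rightmost is syllable 4 (go:t).
  → primary stress on syllable 4.
Suffixed `klo.pe:.tro:m.go:t.tit.si.ru.ra.ro` (9 syllables):
  Weights: 1 klo L, 2 pe: H, 3 tro:m H, 4 go:t H, 5 tit L, 6 si L, 7 ru L, 8 ra L, 9 ro L.
  Heavy syllables in the domain: 2, 3, 4. The rightmost is syllable 4 (go:t).
  → primary stress on syllable 4.

no: stays on 4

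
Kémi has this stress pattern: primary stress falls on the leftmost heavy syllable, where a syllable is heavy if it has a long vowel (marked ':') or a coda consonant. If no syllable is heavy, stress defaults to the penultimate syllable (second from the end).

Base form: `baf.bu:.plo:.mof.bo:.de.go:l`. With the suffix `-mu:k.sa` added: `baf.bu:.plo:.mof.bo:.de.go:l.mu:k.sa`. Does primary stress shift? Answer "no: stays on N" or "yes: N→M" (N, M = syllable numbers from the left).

no: stays on 1

Base `baf.bu:.plo:.mof.bo:.de.go:l` (7 syllables):
  Weights: 1 baf H, 2 bu: H, 3 plo: H, 4 mof H, 5 bo: H, 6 de L, 7 go:l H.
  Heavy syllables in the domain: 1, 2, 3, 4, 5, 7. The leftmost is syllable 1 (baf).
  → primary stress on syllable 1.
Suffixed `baf.bu:.plo:.mof.bo:.de.go:l.mu:k.sa` (9 syllables):
  Weights: 1 baf H, 2 bu: H, 3 plo: H, 4 mof H, 5 bo: H, 6 de L, 7 go:l H, 8 mu:k H, 9 sa L.
  Heavy syllables in the domain: 1, 2, 3, 4, 5, 7, 8. The leftmost is syllable 1 (baf).
  → primary stress on syllable 1.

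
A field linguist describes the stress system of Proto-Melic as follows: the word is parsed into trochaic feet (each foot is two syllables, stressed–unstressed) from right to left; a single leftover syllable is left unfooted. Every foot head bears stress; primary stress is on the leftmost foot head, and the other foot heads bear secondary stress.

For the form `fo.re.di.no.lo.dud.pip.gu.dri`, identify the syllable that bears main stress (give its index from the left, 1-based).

2

Parse right to left into trochaic (ˈσσ) feet: fo (ˈre.di) (ˈno.lo) (ˈdud.pip) (ˈgu.dri). Syllable 1 is left unfooted.
Foot heads (stressed positions): 2, 4, 6, 8.
End Rule Leftmost: primary stress on the leftmost head = syllable 2.
Primary stress: syllable 2 → fo.ˈre.di.no.lo.dud.pip.gu.dri.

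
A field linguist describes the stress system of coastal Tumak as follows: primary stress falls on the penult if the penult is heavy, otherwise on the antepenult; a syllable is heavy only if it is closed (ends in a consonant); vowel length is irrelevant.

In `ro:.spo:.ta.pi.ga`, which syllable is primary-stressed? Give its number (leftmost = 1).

3

Weights: 3 ta L, 4 pi L, 5 ga L.
The penult (syllable 4, pi) is light, so stress falls on the antepenult (syllable 3, ta).
Primary stress: syllable 3 → ro:.spo:.ˈta.pi.ga.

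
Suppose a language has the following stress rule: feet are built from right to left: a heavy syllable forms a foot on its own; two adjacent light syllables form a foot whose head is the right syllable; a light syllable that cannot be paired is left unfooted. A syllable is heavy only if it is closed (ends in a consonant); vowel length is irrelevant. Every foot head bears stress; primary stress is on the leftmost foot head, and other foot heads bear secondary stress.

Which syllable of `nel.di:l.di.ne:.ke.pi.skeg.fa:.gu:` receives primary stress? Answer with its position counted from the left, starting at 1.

Weights: 1 nel H, 2 di:l H, 3 di L, 4 ne: L, 5 ke L, 6 pi L, 7 skeg H, 8 fa: L, 9 gu: L.
Parse right to left (heavy = foot alone; LL = one foot; stranded L unfooted): (ˈnel) (ˈdi:l) (di.ˈne:) (ke.ˈpi) (ˈskeg) (fa:.ˈgu:).
Foot heads: 1, 2, 4, 6, 7, 9.
Primary stress on the leftmost head = syllable 1.
Primary stress: syllable 1 → ˈnel.di:l.di.ne:.ke.pi.skeg.fa:.gu:.

1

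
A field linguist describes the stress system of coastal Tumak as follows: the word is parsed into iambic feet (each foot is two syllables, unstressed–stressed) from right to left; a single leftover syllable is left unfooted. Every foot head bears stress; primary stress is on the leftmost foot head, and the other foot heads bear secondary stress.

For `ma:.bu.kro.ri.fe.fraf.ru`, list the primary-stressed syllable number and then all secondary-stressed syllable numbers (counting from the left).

primary 3, secondary 5, 7

Parse right to left into iambic (σˈσ) feet: ma: (bu.ˈkro) (ri.ˈfe) (fraf.ˈru). Syllable 1 is left unfooted.
Foot heads (stressed positions): 3, 5, 7.
End Rule Leftmost: primary stress on the leftmost head = syllable 3.
Secondary stress on 5, 7: ma:.bu.ˈkro.ri.ˌfe.fraf.ˌru.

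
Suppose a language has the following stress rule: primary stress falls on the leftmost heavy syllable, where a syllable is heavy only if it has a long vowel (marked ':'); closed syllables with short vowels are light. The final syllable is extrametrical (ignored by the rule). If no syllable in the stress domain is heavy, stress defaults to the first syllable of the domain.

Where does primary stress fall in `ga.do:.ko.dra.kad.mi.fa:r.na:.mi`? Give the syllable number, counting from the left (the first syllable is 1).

The final syllable (9, mi) is extrametrical; the stress domain is syllables 1–8.
Weights: 1 ga L, 2 do: H, 3 ko L, 4 dra L, 5 kad L, 6 mi L, 7 fa:r H, 8 na: H.
Heavy syllables in the domain: 2, 7, 8. The leftmost is syllable 2 (do:).
Primary stress: syllable 2 → ga.ˈdo:.ko.dra.kad.mi.fa:r.na:.mi.

2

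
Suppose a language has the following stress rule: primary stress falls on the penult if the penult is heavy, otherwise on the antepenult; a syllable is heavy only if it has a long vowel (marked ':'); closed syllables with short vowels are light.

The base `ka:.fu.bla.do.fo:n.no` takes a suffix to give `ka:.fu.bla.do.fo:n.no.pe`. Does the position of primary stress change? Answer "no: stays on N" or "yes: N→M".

Base `ka:.fu.bla.do.fo:n.no` (6 syllables):
  Weights: 4 do L, 5 fo:n H, 6 no L.
  The penult (syllable 5, fo:n) is heavy, so it takes stress.
  → primary stress on syllable 5.
Suffixed `ka:.fu.bla.do.fo:n.no.pe` (7 syllables):
  Weights: 5 fo:n H, 6 no L, 7 pe L.
  The penult (syllable 6, no) is light, so stress falls on the antepenult (syllable 5, fo:n).
  → primary stress on syllable 5.

no: stays on 5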